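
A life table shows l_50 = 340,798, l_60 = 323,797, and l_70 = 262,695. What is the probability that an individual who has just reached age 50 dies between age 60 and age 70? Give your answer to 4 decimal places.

0.1793

We want 10|10q50 = (l_60 − l_70)/l_50.
This is the probability of reaching 60 but not 70, conditional on being alive at 50: (l_60 − l_70) / l_50.
= (323,797 − 262,695) / 340,798 = 61,102 / 340,798 = 0.179291.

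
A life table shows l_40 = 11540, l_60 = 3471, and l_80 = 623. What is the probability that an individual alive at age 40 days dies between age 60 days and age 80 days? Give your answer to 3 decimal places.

0.247

This is the probability of reaching 60 but not 80, conditional on being alive at 40: (l_60 − l_80) / l_40.
= (3471 − 623) / 11540 = 2848 / 11540 = 0.246794.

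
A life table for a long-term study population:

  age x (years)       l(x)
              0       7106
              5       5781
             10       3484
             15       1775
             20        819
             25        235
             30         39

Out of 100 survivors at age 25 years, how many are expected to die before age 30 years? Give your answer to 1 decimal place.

83.4

The relevant probability is 1 − 39/235 = 0.834043.
Expected number = 100 × 0.834043 = 83.4.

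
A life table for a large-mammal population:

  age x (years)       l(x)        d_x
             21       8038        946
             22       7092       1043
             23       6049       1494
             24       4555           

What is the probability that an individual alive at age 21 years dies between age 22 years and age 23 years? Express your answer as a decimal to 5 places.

This is the probability of reaching 22 but not 23, conditional on being alive at 21: (l(22) − l(23)) / l(21).
= (7092 − 6049) / 8038 = 1043 / 8038 = 0.129759.

0.12976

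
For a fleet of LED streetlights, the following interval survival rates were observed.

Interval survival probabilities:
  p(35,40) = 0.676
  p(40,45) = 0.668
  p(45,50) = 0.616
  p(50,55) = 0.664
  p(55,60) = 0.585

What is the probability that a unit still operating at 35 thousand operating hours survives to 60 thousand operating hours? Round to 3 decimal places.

0.108

Chaining the interval survival probabilities: 0.676 × 0.668 × 0.616 × 0.664 × 0.585.
= 0.108051.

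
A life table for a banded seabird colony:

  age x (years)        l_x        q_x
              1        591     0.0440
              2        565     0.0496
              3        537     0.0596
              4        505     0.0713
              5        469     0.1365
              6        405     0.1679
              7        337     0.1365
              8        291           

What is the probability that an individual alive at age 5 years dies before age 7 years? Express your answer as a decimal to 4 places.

0.2814

P(die before 7 | alive at 5) = 1 − l_7/l_5 = 1 − 337/469 = (132)/469 = 0.281450.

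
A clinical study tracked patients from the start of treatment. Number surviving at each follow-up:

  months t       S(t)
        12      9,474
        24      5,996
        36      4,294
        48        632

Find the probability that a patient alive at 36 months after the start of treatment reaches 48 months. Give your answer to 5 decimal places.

The conditional survival probability is S(48)/S(36) = 632/4,294 = 0.147182.

0.14718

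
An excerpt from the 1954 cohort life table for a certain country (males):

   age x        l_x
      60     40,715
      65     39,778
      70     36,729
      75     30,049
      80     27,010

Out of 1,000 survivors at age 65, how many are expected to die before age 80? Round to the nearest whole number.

The relevant probability is 1 − 27,010/39,778 = 0.320981.
Expected number = 1,000 × 0.320981 = 321.

321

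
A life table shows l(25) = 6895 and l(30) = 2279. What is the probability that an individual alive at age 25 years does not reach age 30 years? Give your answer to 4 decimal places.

0.6695

P(die before 30 | alive at 25) = 1 − l(30)/l(25) = 1 − 2279/6895 = (4616)/6895 = 0.669471.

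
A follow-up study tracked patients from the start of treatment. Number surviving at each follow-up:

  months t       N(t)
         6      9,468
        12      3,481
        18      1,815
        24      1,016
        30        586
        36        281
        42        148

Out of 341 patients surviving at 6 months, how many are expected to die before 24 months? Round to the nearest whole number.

304

The relevant probability is 1 − 1,016/9,468 = 0.892691.
Expected number = 341 × 0.892691 = 304.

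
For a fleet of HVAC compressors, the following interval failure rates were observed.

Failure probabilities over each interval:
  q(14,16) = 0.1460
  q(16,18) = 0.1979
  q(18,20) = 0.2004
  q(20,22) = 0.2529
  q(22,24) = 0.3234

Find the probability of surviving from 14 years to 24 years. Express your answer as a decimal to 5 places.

The overall survival probability is (1 − 0.1460) × (1 − 0.1979) × (1 − 0.2004) × (1 − 0.2529) × (1 − 0.3234).
= 0.8540 × 0.8021 × 0.7996 × 0.7471 × 0.6766 = 0.276866.

0.27687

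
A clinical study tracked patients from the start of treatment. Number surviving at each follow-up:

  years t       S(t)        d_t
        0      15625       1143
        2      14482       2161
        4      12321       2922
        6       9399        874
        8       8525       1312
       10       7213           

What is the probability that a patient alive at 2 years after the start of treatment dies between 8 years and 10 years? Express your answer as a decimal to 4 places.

This is the probability of reaching 8 but not 10, conditional on being alive at 2: (S(8) − S(10)) / S(2).
= (8525 − 7213) / 14482 = 1312 / 14482 = 0.090595.

0.0906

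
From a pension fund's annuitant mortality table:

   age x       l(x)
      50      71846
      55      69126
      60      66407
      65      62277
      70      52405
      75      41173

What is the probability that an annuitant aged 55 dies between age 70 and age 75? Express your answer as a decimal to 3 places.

This is the probability of reaching 70 but not 75, conditional on being alive at 55: (l(70) − l(75)) / l(55).
= (52405 − 41173) / 69126 = 11232 / 69126 = 0.162486.

0.162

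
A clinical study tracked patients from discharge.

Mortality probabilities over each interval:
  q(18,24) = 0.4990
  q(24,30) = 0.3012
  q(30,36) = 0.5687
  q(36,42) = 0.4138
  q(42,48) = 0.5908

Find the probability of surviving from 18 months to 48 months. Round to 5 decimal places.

P(survive 18→48) = (1 − 0.4990) × (1 − 0.3012) × (1 − 0.5687) × (1 − 0.4138) × (1 − 0.5908).
= 0.5010 × 0.6988 × 0.4313 × 0.5862 × 0.4092 = 0.036220.

0.03622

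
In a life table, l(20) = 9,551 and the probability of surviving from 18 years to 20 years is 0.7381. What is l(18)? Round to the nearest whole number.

l(18) = l(20) / p = 9,551 / 0.7381 = 12940.

12940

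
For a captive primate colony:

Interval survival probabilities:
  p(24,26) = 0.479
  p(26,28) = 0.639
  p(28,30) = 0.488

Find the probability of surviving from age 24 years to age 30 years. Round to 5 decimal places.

0.14937

Survival from 24 to 30 is the product of surviving each interval: 0.479 × 0.639 × 0.488.
= 0.149368.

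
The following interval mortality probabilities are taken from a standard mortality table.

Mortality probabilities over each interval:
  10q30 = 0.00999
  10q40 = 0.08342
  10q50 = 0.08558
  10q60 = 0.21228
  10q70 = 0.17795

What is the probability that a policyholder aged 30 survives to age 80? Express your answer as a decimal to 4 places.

0.5373

Chaining the interval survival probabilities: (1 − 0.00999) × (1 − 0.08342) × (1 − 0.08558) × (1 − 0.21228) × (1 − 0.17795).
= 0.99001 × 0.91658 × 0.91442 × 0.78772 × 0.82205 = 0.537311.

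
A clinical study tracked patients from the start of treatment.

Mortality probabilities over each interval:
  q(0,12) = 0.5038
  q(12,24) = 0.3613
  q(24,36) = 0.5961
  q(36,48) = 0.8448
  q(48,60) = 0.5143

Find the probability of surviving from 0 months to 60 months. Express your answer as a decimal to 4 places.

The overall survival probability is (1 − 0.5038) × (1 − 0.3613) × (1 − 0.5961) × (1 − 0.8448) × (1 − 0.5143).
= 0.4962 × 0.6387 × 0.4039 × 0.1552 × 0.4857 = 0.009649.

0.0096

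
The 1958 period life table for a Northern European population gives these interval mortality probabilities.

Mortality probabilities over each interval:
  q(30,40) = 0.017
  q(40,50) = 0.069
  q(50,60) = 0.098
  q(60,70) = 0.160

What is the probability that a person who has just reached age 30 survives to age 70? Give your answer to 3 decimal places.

0.693

Chaining the interval survival probabilities: (1 − 0.017) × (1 − 0.069) × (1 − 0.098) × (1 − 0.160).
= 0.983 × 0.931 × 0.902 × 0.840 = 0.693408.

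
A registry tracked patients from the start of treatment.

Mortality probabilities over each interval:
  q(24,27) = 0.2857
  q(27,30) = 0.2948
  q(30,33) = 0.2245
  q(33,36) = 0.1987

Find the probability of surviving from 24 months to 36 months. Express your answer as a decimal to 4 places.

0.3130

Chaining the interval survival probabilities: (1 − 0.2857) × (1 − 0.2948) × (1 − 0.2245) × (1 − 0.1987).
= 0.7143 × 0.7052 × 0.7755 × 0.8013 = 0.313018.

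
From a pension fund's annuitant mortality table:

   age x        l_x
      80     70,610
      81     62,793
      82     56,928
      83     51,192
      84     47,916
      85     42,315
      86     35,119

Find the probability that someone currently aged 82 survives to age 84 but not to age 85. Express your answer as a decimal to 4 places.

0.0984

We want 2|1q82 = (l_84 − l_85)/l_82.
This is the probability of reaching 84 but not 85, conditional on being alive at 82: (l_84 − l_85) / l_82.
= (47,916 − 42,315) / 56,928 = 5,601 / 56,928 = 0.098387.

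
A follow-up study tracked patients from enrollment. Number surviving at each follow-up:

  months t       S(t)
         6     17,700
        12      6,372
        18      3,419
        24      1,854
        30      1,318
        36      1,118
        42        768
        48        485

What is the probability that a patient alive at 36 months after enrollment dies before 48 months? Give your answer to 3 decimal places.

P(die before 48 | alive at 36) = 1 − S(48)/S(36) = 1 − 485/1,118 = (633)/1,118 = 0.566190.

0.566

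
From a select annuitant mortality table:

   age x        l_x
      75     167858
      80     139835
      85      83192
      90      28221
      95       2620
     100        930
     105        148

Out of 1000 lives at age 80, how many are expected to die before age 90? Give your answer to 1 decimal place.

798.2

The relevant probability is 1 − 28221/139835 = 0.798184.
Expected number = 1000 × 0.798184 = 798.2.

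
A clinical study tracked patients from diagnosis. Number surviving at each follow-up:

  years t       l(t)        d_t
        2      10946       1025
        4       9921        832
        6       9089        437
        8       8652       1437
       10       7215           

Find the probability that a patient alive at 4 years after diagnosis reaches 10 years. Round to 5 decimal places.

0.72725

The conditional survival probability is l(10)/l(4) = 7215/9921 = 0.727245.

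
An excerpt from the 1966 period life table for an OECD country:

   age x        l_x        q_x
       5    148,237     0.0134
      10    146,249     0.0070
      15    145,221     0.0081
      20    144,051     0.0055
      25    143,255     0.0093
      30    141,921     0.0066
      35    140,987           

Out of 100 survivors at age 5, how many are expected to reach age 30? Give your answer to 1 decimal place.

95.7

The relevant probability is 141,921/148,237 = 0.957393.
Expected number = 100 × 0.957393 = 95.7.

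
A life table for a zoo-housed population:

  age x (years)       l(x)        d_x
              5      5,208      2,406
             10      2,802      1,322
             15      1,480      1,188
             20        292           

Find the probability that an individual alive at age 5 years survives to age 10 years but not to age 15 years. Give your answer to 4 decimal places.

This is the probability of reaching 10 but not 15, conditional on being alive at 5: (l(10) − l(15)) / l(5).
= (2,802 − 1,480) / 5,208 = 1,322 / 5,208 = 0.253840.

0.2538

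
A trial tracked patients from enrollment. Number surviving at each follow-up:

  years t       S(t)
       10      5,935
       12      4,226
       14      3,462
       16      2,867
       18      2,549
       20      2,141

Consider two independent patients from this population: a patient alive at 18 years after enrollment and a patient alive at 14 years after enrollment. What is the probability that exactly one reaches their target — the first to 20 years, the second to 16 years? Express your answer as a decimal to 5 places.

0.27691

p₁ = S(20)/S(18) = 2,141/2,549 = 0.839937; p₂ = S(16)/S(14) = 2,867/3,462 = 0.828134.
P(exactly one) = p₁(1−p₂) + (1−p₁)p₂ = 0.144357 + 0.132554 = 0.276910.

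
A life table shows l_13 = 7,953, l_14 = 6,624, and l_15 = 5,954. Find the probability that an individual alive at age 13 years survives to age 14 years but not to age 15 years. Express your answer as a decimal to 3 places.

0.084

This is the probability of reaching 14 but not 15, conditional on being alive at 13: (l_14 − l_15) / l_13.
= (6,624 − 5,954) / 7,953 = 670 / 7,953 = 0.084245.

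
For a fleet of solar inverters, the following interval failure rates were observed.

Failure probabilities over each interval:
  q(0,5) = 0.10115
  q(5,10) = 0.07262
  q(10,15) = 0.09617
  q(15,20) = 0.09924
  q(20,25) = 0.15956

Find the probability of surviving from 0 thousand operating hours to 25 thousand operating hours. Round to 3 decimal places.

P(survive 0→25) = (1 − 0.10115) × (1 − 0.07262) × (1 − 0.09617) × (1 − 0.09924) × (1 − 0.15956).
= 0.89885 × 0.92738 × 0.90383 × 0.90076 × 0.84044 = 0.570358.

0.570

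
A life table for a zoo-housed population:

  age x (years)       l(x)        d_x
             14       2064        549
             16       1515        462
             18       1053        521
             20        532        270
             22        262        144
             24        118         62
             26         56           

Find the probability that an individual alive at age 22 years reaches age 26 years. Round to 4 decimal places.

0.2137

The conditional survival probability is l(26)/l(22) = 56/262 = 0.213740.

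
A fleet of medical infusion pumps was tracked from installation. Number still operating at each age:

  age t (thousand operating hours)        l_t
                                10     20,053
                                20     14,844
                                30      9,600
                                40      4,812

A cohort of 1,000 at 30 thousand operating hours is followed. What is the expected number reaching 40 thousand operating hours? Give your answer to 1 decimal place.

The relevant probability is 4,812/9,600 = 0.501250.
Expected number = 1,000 × 0.501250 = 501.3.

501.3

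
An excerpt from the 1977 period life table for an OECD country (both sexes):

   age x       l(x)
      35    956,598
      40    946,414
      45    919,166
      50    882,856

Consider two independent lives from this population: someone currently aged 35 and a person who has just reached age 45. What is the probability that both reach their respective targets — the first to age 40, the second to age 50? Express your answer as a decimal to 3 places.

p₁ = l(40)/l(35) = 946,414/956,598 = 0.989354; p₂ = l(50)/l(45) = 882,856/919,166 = 0.960497.
P(both) = p₁ × p₂ = 0.989354 × 0.960497 = 0.950272.

0.950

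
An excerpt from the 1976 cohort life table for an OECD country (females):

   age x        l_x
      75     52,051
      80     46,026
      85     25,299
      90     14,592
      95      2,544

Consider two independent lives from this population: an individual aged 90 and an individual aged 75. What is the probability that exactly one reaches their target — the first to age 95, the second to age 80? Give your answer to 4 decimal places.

p₁ = l_95/l_90 = 2,544/14,592 = 0.174342; p₂ = l_80/l_75 = 46,026/52,051 = 0.884248.
P(exactly one) = p₁(1−p₂) + (1−p₁)p₂ = 0.020180 + 0.730086 = 0.750267.

0.7503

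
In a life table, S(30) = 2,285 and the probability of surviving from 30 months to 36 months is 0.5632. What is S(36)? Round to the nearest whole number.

S(36) = S(30) × p = 2,285 × 0.5632 = 1287.

1287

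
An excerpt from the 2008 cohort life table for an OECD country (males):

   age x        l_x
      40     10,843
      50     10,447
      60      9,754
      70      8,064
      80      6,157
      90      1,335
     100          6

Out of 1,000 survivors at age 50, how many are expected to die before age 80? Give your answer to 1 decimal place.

410.6

The relevant probability is 1 − 6,157/10,447 = 0.410644.
Expected number = 1,000 × 0.410644 = 410.6.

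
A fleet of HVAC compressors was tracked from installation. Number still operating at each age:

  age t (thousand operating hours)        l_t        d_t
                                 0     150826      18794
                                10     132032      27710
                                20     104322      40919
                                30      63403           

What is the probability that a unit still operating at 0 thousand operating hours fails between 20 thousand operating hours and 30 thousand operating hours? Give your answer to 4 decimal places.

0.2713

This is the probability of reaching 20 but not 30, conditional on being operational at 0: (l_20 − l_30) / l_0.
= (104322 − 63403) / 150826 = 40919 / 150826 = 0.271299.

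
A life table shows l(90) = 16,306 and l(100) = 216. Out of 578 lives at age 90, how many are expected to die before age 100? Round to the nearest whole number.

570

The relevant probability is 1 − 216/16,306 = 0.986753.
Expected number = 578 × 0.986753 = 570.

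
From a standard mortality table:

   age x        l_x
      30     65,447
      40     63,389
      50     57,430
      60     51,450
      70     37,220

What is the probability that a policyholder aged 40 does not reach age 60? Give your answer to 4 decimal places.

0.1883

P(die before 60 | alive at 40) = 1 − l_60/l_40 = 1 − 51,450/63,389 = (11,939)/63,389 = 0.188345.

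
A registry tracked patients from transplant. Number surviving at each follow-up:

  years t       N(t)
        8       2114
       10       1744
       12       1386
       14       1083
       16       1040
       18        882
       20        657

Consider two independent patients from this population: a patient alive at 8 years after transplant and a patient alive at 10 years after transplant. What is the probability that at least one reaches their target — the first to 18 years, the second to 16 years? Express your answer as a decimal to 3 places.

p₁ = N(18)/N(8) = 882/2114 = 0.417219; p₂ = N(16)/N(10) = 1040/1744 = 0.596330.
P(at least one) = 1 − (1−p₁)(1−p₂) = 1 − 0.582781 × 0.403670 = 0.764749.

0.765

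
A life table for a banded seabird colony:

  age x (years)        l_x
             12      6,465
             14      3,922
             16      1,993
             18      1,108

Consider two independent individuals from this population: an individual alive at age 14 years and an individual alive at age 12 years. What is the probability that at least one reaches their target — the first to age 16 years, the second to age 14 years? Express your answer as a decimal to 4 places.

0.8065

p₁ = l_16/l_14 = 1,993/3,922 = 0.508159; p₂ = l_14/l_12 = 3,922/6,465 = 0.606651.
P(at least one) = 1 − (1−p₁)(1−p₂) = 1 − 0.491841 × 0.393349 = 0.806535.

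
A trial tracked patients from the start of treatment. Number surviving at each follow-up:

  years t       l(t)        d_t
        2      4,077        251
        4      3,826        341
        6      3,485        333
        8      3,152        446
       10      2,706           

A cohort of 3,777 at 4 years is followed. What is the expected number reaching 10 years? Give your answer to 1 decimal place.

The relevant probability is 2,706/3,826 = 0.707266.
Expected number = 3,777 × 0.707266 = 2671.3.

2671.3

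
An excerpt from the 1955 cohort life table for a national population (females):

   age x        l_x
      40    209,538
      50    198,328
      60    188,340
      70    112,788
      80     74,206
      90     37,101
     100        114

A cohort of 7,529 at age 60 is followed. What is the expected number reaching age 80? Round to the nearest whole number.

2966

The relevant probability is 74,206/188,340 = 0.394000.
Expected number = 7,529 × 0.394000 = 2966.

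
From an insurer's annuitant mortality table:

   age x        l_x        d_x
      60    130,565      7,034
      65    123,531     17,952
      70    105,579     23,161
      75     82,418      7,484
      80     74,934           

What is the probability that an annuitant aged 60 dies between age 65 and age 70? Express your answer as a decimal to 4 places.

We want 5|5q60 = (l_65 − l_70)/l_60.
This is the probability of reaching 65 but not 70, conditional on being alive at 60: (l_65 − l_70) / l_60.
= (123,531 − 105,579) / 130,565 = 17,952 / 130,565 = 0.137495.

0.1375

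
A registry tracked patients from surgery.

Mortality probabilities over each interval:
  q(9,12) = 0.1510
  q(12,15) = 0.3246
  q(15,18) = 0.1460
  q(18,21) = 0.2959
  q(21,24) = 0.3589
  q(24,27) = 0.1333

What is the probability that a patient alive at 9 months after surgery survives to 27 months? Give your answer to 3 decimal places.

The overall survival probability is (1 − 0.1510) × (1 − 0.3246) × (1 − 0.1460) × (1 − 0.2959) × (1 − 0.3589) × (1 − 0.1333).
= 0.8490 × 0.6754 × 0.8540 × 0.7041 × 0.6411 × 0.8667 = 0.191582.

0.192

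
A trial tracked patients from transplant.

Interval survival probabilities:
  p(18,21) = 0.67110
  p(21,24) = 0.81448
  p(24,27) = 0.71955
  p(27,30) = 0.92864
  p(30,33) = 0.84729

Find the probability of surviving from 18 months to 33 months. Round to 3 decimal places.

0.309

P(survive 18→33) = 0.67110 × 0.81448 × 0.71955 × 0.92864 × 0.84729.
= 0.309463.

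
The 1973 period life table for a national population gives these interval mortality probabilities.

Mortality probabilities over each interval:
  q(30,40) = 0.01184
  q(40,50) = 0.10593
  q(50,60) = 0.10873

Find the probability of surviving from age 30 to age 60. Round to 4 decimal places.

The overall survival probability is (1 − 0.01184) × (1 − 0.10593) × (1 − 0.10873).
= 0.98816 × 0.89407 × 0.89127 = 0.787423.

0.7874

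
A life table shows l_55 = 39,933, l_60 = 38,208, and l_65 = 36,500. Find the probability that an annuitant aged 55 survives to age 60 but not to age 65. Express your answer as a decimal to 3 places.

We want 5|5q55 = (l_60 − l_65)/l_55.
This is the probability of reaching 60 but not 65, conditional on being alive at 55: (l_60 − l_65) / l_55.
= (38,208 − 36,500) / 39,933 = 1,708 / 39,933 = 0.042772.

0.043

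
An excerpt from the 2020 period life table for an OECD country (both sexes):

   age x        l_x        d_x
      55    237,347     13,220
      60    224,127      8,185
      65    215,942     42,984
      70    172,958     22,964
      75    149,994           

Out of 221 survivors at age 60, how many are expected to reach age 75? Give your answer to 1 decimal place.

147.9

The relevant probability is 149,994/224,127 = 0.669237.
Expected number = 221 × 0.669237 = 147.9.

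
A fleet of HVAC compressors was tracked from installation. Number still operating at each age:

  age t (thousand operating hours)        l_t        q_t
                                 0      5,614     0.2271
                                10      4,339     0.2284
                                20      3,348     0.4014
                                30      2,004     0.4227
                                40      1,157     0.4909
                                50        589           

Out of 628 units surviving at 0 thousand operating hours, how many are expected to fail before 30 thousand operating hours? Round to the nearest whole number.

The relevant probability is 1 − 2,004/5,614 = 0.643035.
Expected number = 628 × 0.643035 = 404.

404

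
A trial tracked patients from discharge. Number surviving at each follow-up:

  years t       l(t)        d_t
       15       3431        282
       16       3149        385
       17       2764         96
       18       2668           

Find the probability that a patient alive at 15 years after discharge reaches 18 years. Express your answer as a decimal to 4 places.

The conditional survival probability is l(18)/l(15) = 2668/3431 = 0.777616.

0.7776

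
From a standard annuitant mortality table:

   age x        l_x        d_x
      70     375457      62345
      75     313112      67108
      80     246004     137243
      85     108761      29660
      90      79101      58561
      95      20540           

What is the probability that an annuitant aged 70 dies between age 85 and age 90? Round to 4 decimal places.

0.0790

We want 15|5q70 = (l_85 − l_90)/l_70.
This is the probability of reaching 85 but not 90, conditional on being alive at 70: (l_85 − l_90) / l_70.
= (108761 − 79101) / 375457 = 29660 / 375457 = 0.078997.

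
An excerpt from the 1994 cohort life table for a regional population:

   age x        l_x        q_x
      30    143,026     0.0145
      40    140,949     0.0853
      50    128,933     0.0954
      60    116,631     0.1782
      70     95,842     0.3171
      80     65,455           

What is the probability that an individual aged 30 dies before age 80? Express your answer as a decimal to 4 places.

P(die before 80 | alive at 30) = 1 − l_80/l_30 = 1 − 65,455/143,026 = (77,571)/143,026 = 0.542356.

0.5424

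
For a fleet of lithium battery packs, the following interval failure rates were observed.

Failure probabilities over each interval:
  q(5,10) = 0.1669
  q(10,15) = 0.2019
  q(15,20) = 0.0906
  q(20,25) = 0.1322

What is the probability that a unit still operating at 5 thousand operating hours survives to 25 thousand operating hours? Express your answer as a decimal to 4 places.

0.5247

Chaining the interval survival probabilities: (1 − 0.1669) × (1 − 0.2019) × (1 − 0.0906) × (1 − 0.1322).
= 0.8331 × 0.7981 × 0.9094 × 0.8678 = 0.524722.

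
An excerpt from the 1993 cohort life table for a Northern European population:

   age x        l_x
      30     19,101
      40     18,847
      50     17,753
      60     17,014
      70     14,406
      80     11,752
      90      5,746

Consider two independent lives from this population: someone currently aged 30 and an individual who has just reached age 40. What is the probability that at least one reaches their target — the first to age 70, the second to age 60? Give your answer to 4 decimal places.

p₁ = l_70/l_30 = 14,406/19,101 = 0.754201; p₂ = l_60/l_40 = 17,014/18,847 = 0.902743.
P(at least one) = 1 − (1−p₁)(1−p₂) = 1 − 0.245799 × 0.097257 = 0.976094.

0.9761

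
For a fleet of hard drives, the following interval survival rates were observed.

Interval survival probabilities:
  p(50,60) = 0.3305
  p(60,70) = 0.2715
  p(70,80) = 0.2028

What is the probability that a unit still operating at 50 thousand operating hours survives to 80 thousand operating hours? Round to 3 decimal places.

0.018

Survival from 50 to 80 is the product of surviving each interval: 0.3305 × 0.2715 × 0.2028.
= 0.018197.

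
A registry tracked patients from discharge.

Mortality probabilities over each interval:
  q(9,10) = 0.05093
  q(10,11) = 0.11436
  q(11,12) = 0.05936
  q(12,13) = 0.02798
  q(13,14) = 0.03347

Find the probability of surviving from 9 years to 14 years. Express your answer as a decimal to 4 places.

Survival from 9 to 14 is the product of surviving each interval: (1 − 0.05093) × (1 − 0.11436) × (1 − 0.05936) × (1 − 0.02798) × (1 − 0.03347).
= 0.94907 × 0.88564 × 0.94064 × 0.97202 × 0.96653 = 0.742796.

0.7428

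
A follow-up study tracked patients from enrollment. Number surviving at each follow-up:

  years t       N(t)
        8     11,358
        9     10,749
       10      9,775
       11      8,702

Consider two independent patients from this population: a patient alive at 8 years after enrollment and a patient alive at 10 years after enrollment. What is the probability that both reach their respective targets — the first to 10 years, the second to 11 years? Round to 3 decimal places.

0.766

p₁ = N(10)/N(8) = 9,775/11,358 = 0.860627; p₂ = N(11)/N(10) = 8,702/9,775 = 0.890230.
P(both) = p₁ × p₂ = 0.860627 × 0.890230 = 0.766156.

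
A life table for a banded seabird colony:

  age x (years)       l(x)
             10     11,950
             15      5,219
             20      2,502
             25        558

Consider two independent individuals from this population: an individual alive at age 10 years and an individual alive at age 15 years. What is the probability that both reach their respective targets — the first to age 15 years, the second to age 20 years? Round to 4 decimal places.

p₁ = l(15)/l(10) = 5,219/11,950 = 0.436736; p₂ = l(20)/l(15) = 2,502/5,219 = 0.479402.
P(both) = p₁ × p₂ = 0.436736 × 0.479402 = 0.209372.

0.2094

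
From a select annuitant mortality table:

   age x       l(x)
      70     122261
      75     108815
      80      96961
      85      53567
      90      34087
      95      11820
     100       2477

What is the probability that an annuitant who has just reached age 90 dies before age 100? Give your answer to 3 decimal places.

0.927

P(die before 100 | alive at 90) = 1 − l(100)/l(90) = 1 − 2477/34087 = (31610)/34087 = 0.927333.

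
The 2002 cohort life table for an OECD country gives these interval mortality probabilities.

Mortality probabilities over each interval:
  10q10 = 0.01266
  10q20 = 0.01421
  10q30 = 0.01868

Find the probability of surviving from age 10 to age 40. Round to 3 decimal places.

Survival from 10 to 40 is the product of surviving each interval: (1 − 0.01266) × (1 − 0.01421) × (1 − 0.01868).
= 0.98734 × 0.98579 × 0.98132 = 0.955128.

0.955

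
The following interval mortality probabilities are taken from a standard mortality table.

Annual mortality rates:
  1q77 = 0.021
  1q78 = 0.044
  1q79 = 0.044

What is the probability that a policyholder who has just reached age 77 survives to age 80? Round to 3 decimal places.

Chaining the interval survival probabilities: (1 − 0.021) × (1 − 0.044) × (1 − 0.044).
= 0.979 × 0.956 × 0.956 = 0.894743.

0.895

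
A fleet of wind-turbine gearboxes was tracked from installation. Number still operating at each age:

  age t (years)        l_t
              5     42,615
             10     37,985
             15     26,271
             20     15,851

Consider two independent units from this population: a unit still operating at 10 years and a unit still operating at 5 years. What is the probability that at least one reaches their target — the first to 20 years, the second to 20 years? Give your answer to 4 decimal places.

0.6340

p₁ = l_20/l_10 = 15,851/37,985 = 0.417296; p₂ = l_20/l_5 = 15,851/42,615 = 0.371958.
P(at least one) = 1 − (1−p₁)(1−p₂) = 1 − 0.582704 × 0.628042 = 0.634037.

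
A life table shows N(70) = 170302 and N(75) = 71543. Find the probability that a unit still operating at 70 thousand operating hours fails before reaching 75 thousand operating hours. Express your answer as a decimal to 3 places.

P(fail before 75 | operational at 70) = 1 − N(75)/N(70) = 1 − 71543/170302 = (98759)/170302 = 0.579905.

0.580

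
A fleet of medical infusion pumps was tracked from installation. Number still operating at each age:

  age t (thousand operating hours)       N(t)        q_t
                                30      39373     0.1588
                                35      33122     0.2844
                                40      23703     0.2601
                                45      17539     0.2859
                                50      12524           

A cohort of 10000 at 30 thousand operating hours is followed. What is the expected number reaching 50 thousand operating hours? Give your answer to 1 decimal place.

The relevant probability is 12524/39373 = 0.318086.
Expected number = 10000 × 0.318086 = 3180.9.

3180.9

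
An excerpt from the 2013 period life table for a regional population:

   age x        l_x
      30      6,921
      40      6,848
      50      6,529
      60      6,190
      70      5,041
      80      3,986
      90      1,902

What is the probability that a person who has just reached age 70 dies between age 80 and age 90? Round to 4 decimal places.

0.4134

We want 10|10q70 = (l_80 − l_90)/l_70.
This is the probability of reaching 80 but not 90, conditional on being alive at 70: (l_80 − l_90) / l_70.
= (3,986 − 1,902) / 5,041 = 2,084 / 5,041 = 0.413410.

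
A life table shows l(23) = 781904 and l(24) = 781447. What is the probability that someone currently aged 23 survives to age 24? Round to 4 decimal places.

0.9994

The conditional survival probability is l(24)/l(23) = 781447/781904 = 0.999416.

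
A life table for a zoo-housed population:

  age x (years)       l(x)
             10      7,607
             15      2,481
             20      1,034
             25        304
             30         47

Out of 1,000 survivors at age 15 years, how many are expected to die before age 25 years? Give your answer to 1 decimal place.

877.5

The relevant probability is 1 − 304/2,481 = 0.877469.
Expected number = 1,000 × 0.877469 = 877.5.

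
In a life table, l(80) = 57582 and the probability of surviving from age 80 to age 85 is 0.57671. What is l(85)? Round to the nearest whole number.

l(85) = l(80) × p = 57582 × 0.57671 = 33208.

33208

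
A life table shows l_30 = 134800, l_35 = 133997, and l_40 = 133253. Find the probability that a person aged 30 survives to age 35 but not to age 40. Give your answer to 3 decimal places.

0.006

This is the probability of reaching 35 but not 40, conditional on being alive at 30: (l_35 − l_40) / l_30.
= (133997 − 133253) / 134800 = 744 / 134800 = 0.005519.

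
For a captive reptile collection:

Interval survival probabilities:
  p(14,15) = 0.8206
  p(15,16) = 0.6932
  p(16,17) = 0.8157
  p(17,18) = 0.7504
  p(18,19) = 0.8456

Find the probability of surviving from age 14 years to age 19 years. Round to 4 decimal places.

0.2944

The overall survival probability is 0.8206 × 0.6932 × 0.8157 × 0.7504 × 0.8456.
= 0.294427.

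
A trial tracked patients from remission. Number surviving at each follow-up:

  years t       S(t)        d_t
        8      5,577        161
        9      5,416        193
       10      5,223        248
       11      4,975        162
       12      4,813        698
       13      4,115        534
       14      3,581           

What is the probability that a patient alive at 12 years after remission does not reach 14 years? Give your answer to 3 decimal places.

P(die before 14 | alive at 12) = 1 − S(14)/S(12) = 1 − 3,581/4,813 = (1,232)/4,813 = 0.255973.

0.256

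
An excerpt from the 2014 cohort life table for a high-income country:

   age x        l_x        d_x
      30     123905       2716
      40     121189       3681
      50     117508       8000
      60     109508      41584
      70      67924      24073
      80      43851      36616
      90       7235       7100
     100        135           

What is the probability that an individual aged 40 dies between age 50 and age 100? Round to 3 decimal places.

0.969

We want 10|50q40 = (l_50 − l_100)/l_40.
This is the probability of reaching 50 but not 100, conditional on being alive at 40: (l_50 − l_100) / l_40.
= (117508 − 135) / 121189 = 117373 / 121189 = 0.968512.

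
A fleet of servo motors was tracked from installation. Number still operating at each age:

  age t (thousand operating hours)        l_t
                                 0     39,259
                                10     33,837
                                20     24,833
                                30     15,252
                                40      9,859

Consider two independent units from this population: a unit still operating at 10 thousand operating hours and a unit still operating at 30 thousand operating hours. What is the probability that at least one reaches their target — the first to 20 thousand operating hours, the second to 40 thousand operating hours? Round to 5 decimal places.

0.90591

p₁ = l_20/l_10 = 24,833/33,837 = 0.733901; p₂ = l_40/l_30 = 9,859/15,252 = 0.646407.
P(at least one) = 1 − (1−p₁)(1−p₂) = 1 − 0.266099 × 0.353593 = 0.905909.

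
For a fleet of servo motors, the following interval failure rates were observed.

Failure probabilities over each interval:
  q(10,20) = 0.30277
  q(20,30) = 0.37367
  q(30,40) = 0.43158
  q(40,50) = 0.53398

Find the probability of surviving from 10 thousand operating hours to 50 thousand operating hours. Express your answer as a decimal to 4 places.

0.1157

P(survive 10→50) = (1 − 0.30277) × (1 − 0.37367) × (1 − 0.43158) × (1 − 0.53398).
= 0.69723 × 0.62633 × 0.56842 × 0.46602 = 0.115679.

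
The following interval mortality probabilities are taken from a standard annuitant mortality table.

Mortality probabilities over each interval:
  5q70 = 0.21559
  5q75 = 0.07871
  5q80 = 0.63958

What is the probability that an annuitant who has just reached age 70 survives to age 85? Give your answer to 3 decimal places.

Chaining the interval survival probabilities: (1 − 0.21559) × (1 − 0.07871) × (1 − 0.63958).
= 0.78441 × 0.92129 × 0.36042 = 0.260464.

0.260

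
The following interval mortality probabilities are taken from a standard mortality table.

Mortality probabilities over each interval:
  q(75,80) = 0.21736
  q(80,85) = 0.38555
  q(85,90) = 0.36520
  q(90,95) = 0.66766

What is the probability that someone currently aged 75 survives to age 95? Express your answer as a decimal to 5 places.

Chaining the interval survival probabilities: (1 − 0.21736) × (1 − 0.38555) × (1 − 0.36520) × (1 − 0.66766).
= 0.78264 × 0.61445 × 0.63480 × 0.33234 = 0.101454.

0.10145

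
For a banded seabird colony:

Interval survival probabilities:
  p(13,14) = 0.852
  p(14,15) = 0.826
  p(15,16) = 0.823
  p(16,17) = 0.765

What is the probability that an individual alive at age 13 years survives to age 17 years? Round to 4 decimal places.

0.4431

The overall survival probability is 0.852 × 0.826 × 0.823 × 0.765.
= 0.443079.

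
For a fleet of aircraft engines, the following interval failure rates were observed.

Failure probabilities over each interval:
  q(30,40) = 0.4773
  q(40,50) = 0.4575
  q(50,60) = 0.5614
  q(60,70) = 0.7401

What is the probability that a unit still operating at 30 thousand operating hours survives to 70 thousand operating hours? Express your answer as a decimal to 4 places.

0.0323

P(survive 30→70) = (1 − 0.4773) × (1 − 0.4575) × (1 − 0.5614) × (1 − 0.7401).
= 0.5227 × 0.5425 × 0.4386 × 0.2599 = 0.032324.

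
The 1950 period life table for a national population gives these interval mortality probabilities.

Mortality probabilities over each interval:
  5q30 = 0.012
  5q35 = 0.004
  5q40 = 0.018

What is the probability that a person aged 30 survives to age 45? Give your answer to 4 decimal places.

0.9663

Chaining the interval survival probabilities: (1 − 0.012) × (1 − 0.004) × (1 − 0.018).
= 0.988 × 0.996 × 0.982 = 0.966335.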